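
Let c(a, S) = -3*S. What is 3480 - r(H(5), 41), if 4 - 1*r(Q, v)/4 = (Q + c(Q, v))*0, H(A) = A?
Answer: 3464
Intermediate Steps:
r(Q, v) = 16 (r(Q, v) = 16 - 4*(Q - 3*v)*0 = 16 - 4*0 = 16 + 0 = 16)
3480 - r(H(5), 41) = 3480 - 1*16 = 3480 - 16 = 3464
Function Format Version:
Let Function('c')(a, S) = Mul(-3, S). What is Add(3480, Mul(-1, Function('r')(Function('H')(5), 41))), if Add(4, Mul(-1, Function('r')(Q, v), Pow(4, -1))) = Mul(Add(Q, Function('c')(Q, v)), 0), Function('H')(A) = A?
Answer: 3464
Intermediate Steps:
Function('r')(Q, v) = 16 (Function('r')(Q, v) = Add(16, Mul(-4, Mul(Add(Q, Mul(-3, v)), 0))) = Add(16, Mul(-4, 0)) = Add(16, 0) = 16)
Add(3480, Mul(-1, Function('r')(Function('H')(5), 41))) = Add(3480, Mul(-1, 16)) = Add(3480, -16) = 3464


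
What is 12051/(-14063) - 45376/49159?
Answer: -30013117/16861537 ≈ -1.7800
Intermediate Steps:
12051/(-14063) - 45376/49159 = 12051*(-1/14063) - 45376*1/49159 = -12051/14063 - 45376/49159 = -30013117/16861537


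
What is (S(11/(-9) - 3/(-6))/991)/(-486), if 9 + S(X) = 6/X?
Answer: 25/695682 ≈ 3.5936e-5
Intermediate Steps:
S(X) = -9 + 6/X
(S(11/(-9) - 3/(-6))/991)/(-486) = ((-9 + 6/(11/(-9) - 3/(-6)))/991)/(-486) = ((-9 + 6/(11*(-⅑) - 3*(-⅙)))*(1/991))*(-1/486) = ((-9 + 6/(-11/9 + ½))*(1/991))*(-1/486) = ((-9 + 6/(-13/18))*(1/991))*(-1/486) = ((-9 + 6*(-18/13))*(1/991))*(-1/486) = ((-9 - 108/13)*(1/991))*(-1/486) = -225/13*1/991*(-1/486) = -225/12883*(-1/486) = 25/695682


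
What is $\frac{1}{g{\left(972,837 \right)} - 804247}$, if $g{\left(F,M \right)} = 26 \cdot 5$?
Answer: $- \frac{1}{804117} \approx -1.2436 \cdot 10^{-6}$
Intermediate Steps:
$g{\left(F,M \right)} = 130$
$\frac{1}{g{\left(972,837 \right)} - 804247} = \frac{1}{130 - 804247} = \frac{1}{-804117} = - \frac{1}{804117}$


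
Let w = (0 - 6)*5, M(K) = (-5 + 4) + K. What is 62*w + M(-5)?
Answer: -1866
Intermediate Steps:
M(K) = -1 + K
w = -30 (w = -6*5 = -30)
62*w + M(-5) = 62*(-30) + (-1 - 5) = -1860 - 6 = -1866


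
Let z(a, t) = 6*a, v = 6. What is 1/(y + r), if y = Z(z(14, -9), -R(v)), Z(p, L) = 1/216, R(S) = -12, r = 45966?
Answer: 216/9928657 ≈ 2.1755e-5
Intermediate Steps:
Z(p, L) = 1/216
y = 1/216 ≈ 0.0046296
1/(y + r) = 1/(1/216 + 45966) = 1/(9928657/216) = 216/9928657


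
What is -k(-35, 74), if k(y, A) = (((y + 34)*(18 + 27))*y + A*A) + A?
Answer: -7125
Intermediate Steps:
k(y, A) = A + A² + y*(1530 + 45*y) (k(y, A) = (((34 + y)*45)*y + A²) + A = ((1530 + 45*y)*y + A²) + A = (y*(1530 + 45*y) + A²) + A = (A² + y*(1530 + 45*y)) + A = A + A² + y*(1530 + 45*y))
-k(-35, 74) = -(74 + 74² + 45*(-35)² + 1530*(-35)) = -(74 + 5476 + 45*1225 - 53550) = -(74 + 5476 + 55125 - 53550) = -1*7125 = -7125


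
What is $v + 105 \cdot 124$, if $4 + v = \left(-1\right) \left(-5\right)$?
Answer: $13021$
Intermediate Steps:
$v = 1$ ($v = -4 - -5 = -4 + 5 = 1$)
$v + 105 \cdot 124 = 1 + 105 \cdot 124 = 1 + 13020 = 13021$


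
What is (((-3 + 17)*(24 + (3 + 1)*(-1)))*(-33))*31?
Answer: -286440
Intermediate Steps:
(((-3 + 17)*(24 + (3 + 1)*(-1)))*(-33))*31 = ((14*(24 + 4*(-1)))*(-33))*31 = ((14*(24 - 4))*(-33))*31 = ((14*20)*(-33))*31 = (280*(-33))*31 = -9240*31 = -286440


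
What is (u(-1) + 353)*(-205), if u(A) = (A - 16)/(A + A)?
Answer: -148215/2 ≈ -74108.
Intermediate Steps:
u(A) = (-16 + A)/(2*A) (u(A) = (-16 + A)/((2*A)) = (-16 + A)*(1/(2*A)) = (-16 + A)/(2*A))
(u(-1) + 353)*(-205) = ((1/2)*(-16 - 1)/(-1) + 353)*(-205) = ((1/2)*(-1)*(-17) + 353)*(-205) = (17/2 + 353)*(-205) = (723/2)*(-205) = -148215/2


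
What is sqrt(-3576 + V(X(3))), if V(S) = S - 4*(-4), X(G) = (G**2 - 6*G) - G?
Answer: 2*I*sqrt(893) ≈ 59.766*I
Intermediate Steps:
X(G) = G**2 - 7*G
V(S) = 16 + S (V(S) = S + 16 = 16 + S)
sqrt(-3576 + V(X(3))) = sqrt(-3576 + (16 + 3*(-7 + 3))) = sqrt(-3576 + (16 + 3*(-4))) = sqrt(-3576 + (16 - 12)) = sqrt(-3576 + 4) = sqrt(-3572) = 2*I*sqrt(893)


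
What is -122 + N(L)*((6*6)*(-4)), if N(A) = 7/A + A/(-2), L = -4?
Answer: -158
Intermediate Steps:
N(A) = 7/A - A/2 (N(A) = 7/A + A*(-½) = 7/A - A/2)
-122 + N(L)*((6*6)*(-4)) = -122 + (7/(-4) - ½*(-4))*((6*6)*(-4)) = -122 + (7*(-¼) + 2)*(36*(-4)) = -122 + (-7/4 + 2)*(-144) = -122 + (¼)*(-144) = -122 - 36 = -158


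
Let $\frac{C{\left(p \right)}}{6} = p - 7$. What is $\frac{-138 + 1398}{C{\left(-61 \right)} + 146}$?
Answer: $- \frac{630}{131} \approx -4.8092$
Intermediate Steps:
$C{\left(p \right)} = -42 + 6 p$ ($C{\left(p \right)} = 6 \left(p - 7\right) = 6 \left(-7 + p\right) = -42 + 6 p$)
$\frac{-138 + 1398}{C{\left(-61 \right)} + 146} = \frac{-138 + 1398}{\left(-42 + 6 \left(-61\right)\right) + 146} = \frac{1260}{\left(-42 - 366\right) + 146} = \frac{1260}{-408 + 146} = \frac{1260}{-262} = 1260 \left(- \frac{1}{262}\right) = - \frac{630}{131}$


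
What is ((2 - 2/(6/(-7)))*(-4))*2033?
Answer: -105716/3 ≈ -35239.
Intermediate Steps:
((2 - 2/(6/(-7)))*(-4))*2033 = ((2 - 2/(6*(-1/7)))*(-4))*2033 = ((2 - 2/(-6/7))*(-4))*2033 = ((2 - 2*(-7/6))*(-4))*2033 = ((2 + 7/3)*(-4))*2033 = ((13/3)*(-4))*2033 = -52/3*2033 = -105716/3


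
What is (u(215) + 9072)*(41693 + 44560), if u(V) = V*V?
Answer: 4769532141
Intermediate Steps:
u(V) = V**2
(u(215) + 9072)*(41693 + 44560) = (215**2 + 9072)*(41693 + 44560) = (46225 + 9072)*86253 = 55297*86253 = 4769532141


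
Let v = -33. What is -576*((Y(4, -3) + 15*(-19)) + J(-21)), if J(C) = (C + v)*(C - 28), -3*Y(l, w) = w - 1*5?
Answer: -1361472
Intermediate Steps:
Y(l, w) = 5/3 - w/3 (Y(l, w) = -(w - 1*5)/3 = -(w - 5)/3 = -(-5 + w)/3 = 5/3 - w/3)
J(C) = (-33 + C)*(-28 + C) (J(C) = (C - 33)*(C - 28) = (-33 + C)*(-28 + C))
-576*((Y(4, -3) + 15*(-19)) + J(-21)) = -576*(((5/3 - ⅓*(-3)) + 15*(-19)) + (924 + (-21)² - 61*(-21))) = -576*(((5/3 + 1) - 285) + (924 + 441 + 1281)) = -576*((8/3 - 285) + 2646) = -576*(-847/3 + 2646) = -576*7091/3 = -1361472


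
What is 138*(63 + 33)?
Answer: 13248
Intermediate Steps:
138*(63 + 33) = 138*96 = 13248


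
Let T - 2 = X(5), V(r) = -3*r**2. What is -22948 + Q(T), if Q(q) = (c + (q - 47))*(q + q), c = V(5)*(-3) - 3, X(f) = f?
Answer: -20400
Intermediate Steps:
T = 7 (T = 2 + 5 = 7)
c = 222 (c = -3*5**2*(-3) - 3 = -3*25*(-3) - 3 = -75*(-3) - 3 = 225 - 3 = 222)
Q(q) = 2*q*(175 + q) (Q(q) = (222 + (q - 47))*(q + q) = (222 + (-47 + q))*(2*q) = (175 + q)*(2*q) = 2*q*(175 + q))
-22948 + Q(T) = -22948 + 2*7*(175 + 7) = -22948 + 2*7*182 = -22948 + 2548 = -20400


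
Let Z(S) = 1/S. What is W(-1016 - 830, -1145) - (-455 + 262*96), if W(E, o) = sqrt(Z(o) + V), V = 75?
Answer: -24697 + sqrt(98325730)/1145 ≈ -24688.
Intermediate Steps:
W(E, o) = sqrt(75 + 1/o) (W(E, o) = sqrt(1/o + 75) = sqrt(75 + 1/o))
W(-1016 - 830, -1145) - (-455 + 262*96) = sqrt(75 + 1/(-1145)) - (-455 + 262*96) = sqrt(75 - 1/1145) - (-455 + 25152) = sqrt(85874/1145) - 1*24697 = sqrt(98325730)/1145 - 24697 = -24697 + sqrt(98325730)/1145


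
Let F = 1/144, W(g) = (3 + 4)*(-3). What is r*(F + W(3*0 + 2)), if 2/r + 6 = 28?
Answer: -3023/1584 ≈ -1.9085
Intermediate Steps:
r = 1/11 (r = 2/(-6 + 28) = 2/22 = 2*(1/22) = 1/11 ≈ 0.090909)
W(g) = -21 (W(g) = 7*(-3) = -21)
F = 1/144 ≈ 0.0069444
r*(F + W(3*0 + 2)) = (1/144 - 21)/11 = (1/11)*(-3023/144) = -3023/1584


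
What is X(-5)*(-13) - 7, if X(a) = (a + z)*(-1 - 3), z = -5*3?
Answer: -1047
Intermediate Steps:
z = -15
X(a) = 60 - 4*a (X(a) = (a - 15)*(-1 - 3) = (-15 + a)*(-4) = 60 - 4*a)
X(-5)*(-13) - 7 = (60 - 4*(-5))*(-13) - 7 = (60 + 20)*(-13) - 7 = 80*(-13) - 7 = -1040 - 7 = -1047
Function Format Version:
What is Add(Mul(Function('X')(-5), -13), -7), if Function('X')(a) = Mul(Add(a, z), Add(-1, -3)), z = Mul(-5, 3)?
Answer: -1047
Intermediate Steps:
z = -15
Function('X')(a) = Add(60, Mul(-4, a)) (Function('X')(a) = Mul(Add(a, -15), Add(-1, -3)) = Mul(Add(-15, a), -4) = Add(60, Mul(-4, a)))
Add(Mul(Function('X')(-5), -13), -7) = Add(Mul(Add(60, Mul(-4, -5)), -13), -7) = Add(Mul(Add(60, 20), -13), -7) = Add(Mul(80, -13), -7) = Add(-1040, -7) = -1047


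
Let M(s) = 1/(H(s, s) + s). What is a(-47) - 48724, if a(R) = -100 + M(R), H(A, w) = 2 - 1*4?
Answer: -2392377/49 ≈ -48824.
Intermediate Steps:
H(A, w) = -2 (H(A, w) = 2 - 4 = -2)
M(s) = 1/(-2 + s)
a(R) = -100 + 1/(-2 + R)
a(-47) - 48724 = (201 - 100*(-47))/(-2 - 47) - 48724 = (201 + 4700)/(-49) - 48724 = -1/49*4901 - 48724 = -4901/49 - 48724 = -2392377/49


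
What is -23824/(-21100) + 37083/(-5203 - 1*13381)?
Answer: -84926521/98030600 ≈ -0.86633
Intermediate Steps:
-23824/(-21100) + 37083/(-5203 - 1*13381) = -23824*(-1/21100) + 37083/(-5203 - 13381) = 5956/5275 + 37083/(-18584) = 5956/5275 + 37083*(-1/18584) = 5956/5275 - 37083/18584 = -84926521/98030600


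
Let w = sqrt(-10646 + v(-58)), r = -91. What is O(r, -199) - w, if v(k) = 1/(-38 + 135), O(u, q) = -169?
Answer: -169 - I*sqrt(100168117)/97 ≈ -169.0 - 103.18*I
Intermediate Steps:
v(k) = 1/97
w = I*sqrt(100168117)/97 (w = sqrt(-10646 + 1/97) = sqrt(-1032661/97) = I*sqrt(100168117)/97 ≈ 103.18*I)
O(r, -199) - w = -169 - I*sqrt(100168117)/97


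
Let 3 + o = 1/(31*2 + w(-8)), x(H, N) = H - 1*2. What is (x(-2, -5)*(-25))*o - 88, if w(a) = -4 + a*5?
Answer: -3442/9 ≈ -382.44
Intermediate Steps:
x(H, N) = -2 + H (x(H, N) = H - 2 = -2 + H)
w(a) = -4 + 5*a
o = -53/18 (o = -3 + 1/(31*2 + (-4 + 5*(-8))) = -3 + 1/(62 + (-4 - 40)) = -3 + 1/(62 - 44) = -3 + 1/18 = -53/18 ≈ -2.9444)
(x(-2, -5)*(-25))*o - 88 = ((-2 - 2)*(-25))*(-53/18) - 88 = -4*(-25)*(-53/18) - 88 = 100*(-53/18) - 88 = -2650/9 - 88 = -3442/9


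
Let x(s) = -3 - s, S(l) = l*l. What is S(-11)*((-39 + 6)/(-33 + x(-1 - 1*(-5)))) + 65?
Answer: 6593/40 ≈ 164.82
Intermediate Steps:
S(l) = l²
S(-11)*((-39 + 6)/(-33 + x(-1 - 1*(-5)))) + 65 = (-11)²*((-39 + 6)/(-33 + (-3 - (-1 - 1*(-5))))) + 65 = 121*(-33/(-33 + (-3 - (-1 + 5)))) + 65 = 121*(-33/(-33 + (-3 - 1*4))) + 65 = 121*(-33/(-33 + (-3 - 4))) + 65 = 121*(-33/(-33 - 7)) + 65 = 121*(-33/(-40)) + 65 = 121*(-33*(-1/40)) + 65 = 121*(33/40) + 65 = 3993/40 + 65 = 6593/40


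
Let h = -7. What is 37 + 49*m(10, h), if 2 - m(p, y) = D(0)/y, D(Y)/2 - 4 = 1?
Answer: 205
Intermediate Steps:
D(Y) = 10 (D(Y) = 8 + 2*1 = 8 + 2 = 10)
m(p, y) = 2 - 10/y
37 + 49*m(10, h) = 37 + 49*(2 - 10/(-7)) = 37 + 49*(2 - 10*(-1/7)) = 37 + 49*(2 + 10/7) = 37 + 49*(24/7) = 37 + 168 = 205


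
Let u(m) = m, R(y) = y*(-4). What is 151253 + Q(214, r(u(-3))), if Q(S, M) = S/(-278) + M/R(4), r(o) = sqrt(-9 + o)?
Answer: 21024060/139 - I*sqrt(3)/8 ≈ 1.5125e+5 - 0.21651*I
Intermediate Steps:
R(y) = -4*y
Q(S, M) = -M/16 - S/278 (Q(S, M) = S/(-278) + M/((-4*4)) = S*(-1/278) + M/(-16) = -S/278 + M*(-1/16) = -S/278 - M/16 = -M/16 - S/278)
151253 + Q(214, r(u(-3))) = 151253 + (-sqrt(-9 - 3)/16 - 1/278*214) = 151253 + (-I*sqrt(3)/8 - 107/139) = 151253 + (-107/139 - I*sqrt(3)/8) = 21024060/139 - I*sqrt(3)/8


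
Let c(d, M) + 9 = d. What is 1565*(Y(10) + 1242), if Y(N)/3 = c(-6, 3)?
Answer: 1873305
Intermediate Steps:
c(d, M) = -9 + d
Y(N) = -45 (Y(N) = 3*(-9 - 6) = 3*(-15) = -45)
1565*(Y(10) + 1242) = 1565*(-45 + 1242) = 1565*1197 = 1873305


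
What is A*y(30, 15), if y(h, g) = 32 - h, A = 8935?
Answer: 17870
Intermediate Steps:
A*y(30, 15) = 8935*(32 - 1*30) = 8935*(32 - 30) = 8935*2 = 17870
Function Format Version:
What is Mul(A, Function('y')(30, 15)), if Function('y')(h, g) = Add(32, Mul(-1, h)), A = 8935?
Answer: 17870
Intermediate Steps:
Mul(A, Function('y')(30, 15)) = Mul(8935, Add(32, Mul(-1, 30))) = Mul(8935, Add(32, -30)) = Mul(8935, 2) = 17870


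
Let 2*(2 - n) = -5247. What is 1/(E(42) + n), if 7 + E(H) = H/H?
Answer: 2/5239 ≈ 0.00038175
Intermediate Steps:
n = 5251/2 (n = 2 - ½*(-5247) = 2 + 5247/2 = 5251/2 ≈ 2625.5)
E(H) = -6 (E(H) = -7 + H/H = -7 + 1 = -6)
1/(E(42) + n) = 1/(-6 + 5251/2) = 1/(5239/2) = 2/5239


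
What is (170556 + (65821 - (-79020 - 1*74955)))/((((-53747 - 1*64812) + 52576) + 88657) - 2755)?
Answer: 390352/19919 ≈ 19.597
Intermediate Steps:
(170556 + (65821 - (-79020 - 1*74955)))/((((-53747 - 1*64812) + 52576) + 88657) - 2755) = (170556 + (65821 - (-79020 - 74955)))/((((-53747 - 64812) + 52576) + 88657) - 2755) = (170556 + (65821 - 1*(-153975)))/(((-118559 + 52576) + 88657) - 2755) = (170556 + (65821 + 153975))/((-65983 + 88657) - 2755) = (170556 + 219796)/(22674 - 2755) = 390352/19919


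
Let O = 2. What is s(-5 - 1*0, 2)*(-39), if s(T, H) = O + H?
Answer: -156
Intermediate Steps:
s(T, H) = 2 + H
s(-5 - 1*0, 2)*(-39) = (2 + 2)*(-39) = 4*(-39) = -156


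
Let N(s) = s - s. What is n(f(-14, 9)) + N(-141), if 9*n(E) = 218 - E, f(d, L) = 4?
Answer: 214/9 ≈ 23.778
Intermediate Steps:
N(s) = 0
n(E) = 218/9 - E/9 (n(E) = (218 - E)/9 = 218/9 - E/9)
n(f(-14, 9)) + N(-141) = (218/9 - ⅑*4) + 0 = (218/9 - 4/9) + 0 = 214/9 + 0 = 214/9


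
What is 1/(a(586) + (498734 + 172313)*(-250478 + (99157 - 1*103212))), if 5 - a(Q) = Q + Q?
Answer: -1/170803607218 ≈ -5.8547e-12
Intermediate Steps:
a(Q) = 5 - 2*Q (a(Q) = 5 - (Q + Q) = 5 - 2*Q)
1/(a(586) + (498734 + 172313)*(-250478 + (99157 - 1*103212))) = 1/((5 - 2*586) + (498734 + 172313)*(-250478 + (99157 - 1*103212))) = 1/((5 - 1172) + 671047*(-250478 + (99157 - 103212))) = 1/(-1167 + 671047*(-250478 - 4055)) = 1/(-1167 + 671047*(-254533)) = 1/(-1167 - 170803606051) = 1/(-170803607218) = -1/170803607218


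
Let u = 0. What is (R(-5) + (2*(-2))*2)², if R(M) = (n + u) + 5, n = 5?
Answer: 4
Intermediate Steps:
R(M) = 10 (R(M) = (5 + 0) + 5 = 5 + 5 = 10)
(R(-5) + (2*(-2))*2)² = (10 + (2*(-2))*2)² = (10 - 4*2)² = (10 - 8)² = 2² = 4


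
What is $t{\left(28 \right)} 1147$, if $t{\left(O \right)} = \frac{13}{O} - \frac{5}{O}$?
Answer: $\frac{2294}{7} \approx 327.71$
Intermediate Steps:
$t{\left(O \right)} = \frac{8}{O}$
$t{\left(28 \right)} 1147 = \frac{8}{28} \cdot 1147 = 8 \cdot \frac{1}{28} \cdot 1147 = \frac{2}{7} \cdot 1147 = \frac{2294}{7}$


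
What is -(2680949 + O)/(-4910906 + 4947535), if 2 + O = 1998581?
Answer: -4679528/36629 ≈ -127.75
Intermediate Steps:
O = 1998579 (O = -2 + 1998581 = 1998579)
-(2680949 + O)/(-4910906 + 4947535) = -(2680949 + 1998579)/(-4910906 + 4947535) = -4679528/36629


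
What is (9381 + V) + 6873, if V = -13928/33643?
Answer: 546819394/33643 ≈ 16254.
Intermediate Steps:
V = -13928/33643 (V = -13928*1/33643 = -13928/33643 ≈ -0.41399)
(9381 + V) + 6873 = (9381 - 13928/33643) + 6873 = 315591055/33643 + 6873 = 546819394/33643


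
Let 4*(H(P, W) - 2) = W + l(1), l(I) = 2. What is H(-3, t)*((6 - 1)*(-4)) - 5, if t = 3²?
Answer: -100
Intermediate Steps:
t = 9
H(P, W) = 5/2 + W/4 (H(P, W) = 2 + (W + 2)/4 = 2 + (2 + W)/4 = 2 + (½ + W/4) = 5/2 + W/4)
H(-3, t)*((6 - 1)*(-4)) - 5 = (5/2 + (¼)*9)*((6 - 1)*(-4)) - 5 = (5/2 + 9/4)*(5*(-4)) - 5 = (19/4)*(-20) - 5 = -95 - 5 = -100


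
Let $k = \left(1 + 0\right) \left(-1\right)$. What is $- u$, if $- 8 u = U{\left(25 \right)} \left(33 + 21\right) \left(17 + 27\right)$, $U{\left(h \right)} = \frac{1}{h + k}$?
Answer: $\frac{99}{8} \approx 12.375$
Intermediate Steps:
$k = -1$ ($k = 1 \left(-1\right) = -1$)
$U{\left(h \right)} = \frac{1}{-1 + h}$ ($U{\left(h \right)} = \frac{1}{h - 1} = \frac{1}{-1 + h}$)
$u = - \frac{99}{8}$ ($u = - \frac{\frac{1}{-1 + 25} \left(33 + 21\right) \left(17 + 27\right)}{8} = - \frac{\frac{1}{24} \cdot 54 \cdot 44}{8} = - \frac{\frac{1}{24} \cdot 2376}{8} = \left(- \frac{1}{8}\right) 99 = - \frac{99}{8} \approx -12.375$)
$- u = \left(-1\right) \left(- \frac{99}{8}\right) = \frac{99}{8}$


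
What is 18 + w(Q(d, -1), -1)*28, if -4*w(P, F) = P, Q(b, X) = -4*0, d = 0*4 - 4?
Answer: 18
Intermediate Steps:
d = -4 (d = 0 - 4 = -4)
Q(b, X) = 0
w(P, F) = -P/4
18 + w(Q(d, -1), -1)*28 = 18 - ¼*0*28 = 18 + 0*28 = 18 + 0 = 18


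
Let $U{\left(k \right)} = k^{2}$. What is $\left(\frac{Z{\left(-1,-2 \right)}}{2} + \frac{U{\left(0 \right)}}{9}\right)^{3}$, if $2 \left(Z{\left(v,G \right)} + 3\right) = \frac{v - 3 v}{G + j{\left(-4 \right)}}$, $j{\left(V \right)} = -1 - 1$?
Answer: $- \frac{2197}{512} \approx -4.291$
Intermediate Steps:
$j{\left(V \right)} = -2$
$Z{\left(v,G \right)} = -3 - \frac{v}{-2 + G}$ ($Z{\left(v,G \right)} = -3 + \frac{\left(v - 3 v\right) \frac{1}{G - 2}}{2} = -3 + \frac{- 2 v \frac{1}{-2 + G}}{2} = -3 + \frac{\left(-2\right) v \frac{1}{-2 + G}}{2} = -3 - \frac{v}{-2 + G}$)
$\left(\frac{Z{\left(-1,-2 \right)}}{2} + \frac{U{\left(0 \right)}}{9}\right)^{3} = \left(\frac{\frac{1}{-2 - 2} \left(6 - -1 - -6\right)}{2} + \frac{0^{2}}{9}\right)^{3} = \left(\frac{6 + 1 + 6}{-4} \cdot \frac{1}{2} + 0 \cdot \frac{1}{9}\right)^{3} = \left(\left(- \frac{1}{4}\right) 13 \cdot \frac{1}{2} + 0\right)^{3} = \left(\left(- \frac{13}{4}\right) \frac{1}{2} + 0\right)^{3} = \left(- \frac{13}{8} + 0\right)^{3} = \left(- \frac{13}{8}\right)^{3} = - \frac{2197}{512}$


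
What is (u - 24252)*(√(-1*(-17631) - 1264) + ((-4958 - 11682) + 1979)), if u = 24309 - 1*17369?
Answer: 253811232 - 17312*√16367 ≈ 2.5160e+8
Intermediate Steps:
u = 6940 (u = 24309 - 17369 = 6940)
(u - 24252)*(√(-1*(-17631) - 1264) + ((-4958 - 11682) + 1979)) = (6940 - 24252)*(√(-1*(-17631) - 1264) + ((-4958 - 11682) + 1979)) = -17312*(√(17631 - 1264) + (-16640 + 1979)) = -17312*(√16367 - 14661) = -17312*(-14661 + √16367) = 253811232 - 17312*√16367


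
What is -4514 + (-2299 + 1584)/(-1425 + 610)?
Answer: -735639/163 ≈ -4513.1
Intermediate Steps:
-4514 + (-2299 + 1584)/(-1425 + 610) = -4514 - 715/(-815) = -4514 - 715*(-1/815) = -4514 + 143/163 = -735639/163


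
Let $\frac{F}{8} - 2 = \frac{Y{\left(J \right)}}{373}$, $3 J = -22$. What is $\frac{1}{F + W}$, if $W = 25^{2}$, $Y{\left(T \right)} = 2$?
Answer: $\frac{373}{239109} \approx 0.00156$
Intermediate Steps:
$J = - \frac{22}{3}$ ($J = \frac{1}{3} \left(-22\right) = - \frac{22}{3} \approx -7.3333$)
$F = \frac{5984}{373}$ ($F = 16 + 8 \cdot \frac{2}{373} = 16 + \frac{16}{373} = \frac{5984}{373} \approx 16.043$)
$W = 625$
$\frac{1}{F + W} = \frac{1}{\frac{5984}{373} + 625} = \frac{1}{\frac{239109}{373}} = \frac{373}{239109}$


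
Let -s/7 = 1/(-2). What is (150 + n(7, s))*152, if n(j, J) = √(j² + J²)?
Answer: 22800 + 532*√5 ≈ 23990.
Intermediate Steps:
s = 7/2 (s = -7/(-2) = -7*(-1)/2 = -7*(-½) = 7/2 ≈ 3.5000)
n(j, J) = √(J² + j²)
(150 + n(7, s))*152 = (150 + √((7/2)² + 7²))*152 = (150 + √(49/4 + 49))*152 = (150 + √(245/4))*152 = (150 + 7*√5/2)*152 = 22800 + 532*√5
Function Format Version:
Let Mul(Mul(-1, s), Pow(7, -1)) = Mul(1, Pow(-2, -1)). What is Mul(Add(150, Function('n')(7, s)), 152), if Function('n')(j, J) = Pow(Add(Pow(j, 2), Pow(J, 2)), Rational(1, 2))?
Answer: Add(22800, Mul(532, Pow(5, Rational(1, 2)))) ≈ 23990.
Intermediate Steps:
s = Rational(7, 2) (s = Mul(-7, Mul(1, Pow(-2, -1))) = Mul(-7, Mul(1, Rational(-1, 2))) = Mul(-7, Rational(-1, 2)) = Rational(7, 2) ≈ 3.5000)
Function('n')(j, J) = Pow(Add(Pow(J, 2), Pow(j, 2)), Rational(1, 2))
Mul(Add(150, Function('n')(7, s)), 152) = Mul(Add(150, Pow(Add(Pow(Rational(7, 2), 2), Pow(7, 2)), Rational(1, 2))), 152) = Mul(Add(150, Pow(Add(Rational(49, 4), 49), Rational(1, 2))), 152) = Mul(Add(150, Pow(Rational(245, 4), Rational(1, 2))), 152) = Mul(Add(150, Mul(Rational(7, 2), Pow(5, Rational(1, 2)))), 152) = Add(22800, Mul(532, Pow(5, Rational(1, 2))))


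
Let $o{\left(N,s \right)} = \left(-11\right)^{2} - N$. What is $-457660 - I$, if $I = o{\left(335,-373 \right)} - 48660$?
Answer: $-408786$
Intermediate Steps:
$o{\left(N,s \right)} = 121 - N$
$I = -48874$ ($I = \left(121 - 335\right) - 48660 = -214 - 48660 = -48874$)
$-457660 - I = -457660 - -48874 = -457660 + 48874 = -408786$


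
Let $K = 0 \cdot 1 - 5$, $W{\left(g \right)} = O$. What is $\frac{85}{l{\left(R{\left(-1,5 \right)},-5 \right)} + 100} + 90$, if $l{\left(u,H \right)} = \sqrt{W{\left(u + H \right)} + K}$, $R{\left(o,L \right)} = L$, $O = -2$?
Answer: $\frac{909130}{10007} - \frac{85 i \sqrt{7}}{10007} \approx 90.849 - 0.022473 i$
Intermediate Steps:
$W{\left(g \right)} = -2$
$K = -5$ ($K = 0 - 5 = -5$)
$l{\left(u,H \right)} = i \sqrt{7}$ ($l{\left(u,H \right)} = \sqrt{-2 - 5} = \sqrt{-7} = i \sqrt{7}$)
$\frac{85}{l{\left(R{\left(-1,5 \right)},-5 \right)} + 100} + 90 = \frac{85}{i \sqrt{7} + 100} + 90 = \frac{85}{100 + i \sqrt{7}} + 90 = 90 + \frac{85}{100 + i \sqrt{7}}$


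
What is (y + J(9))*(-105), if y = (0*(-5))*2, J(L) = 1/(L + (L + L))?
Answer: -35/9 ≈ -3.8889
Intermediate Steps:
J(L) = 1/(3*L) (J(L) = 1/(L + 2*L) = 1/(3*L))
y = 0 (y = 0*2 = 0)
(y + J(9))*(-105) = (0 + (⅓)/9)*(-105) = (0 + (⅓)*(⅑))*(-105) = (0 + 1/27)*(-105) = (1/27)*(-105) = -35/9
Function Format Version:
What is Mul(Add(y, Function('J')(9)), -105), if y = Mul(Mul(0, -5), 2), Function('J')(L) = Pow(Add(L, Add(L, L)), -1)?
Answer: Rational(-35, 9) ≈ -3.8889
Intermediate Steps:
Function('J')(L) = Mul(Rational(1, 3), Pow(L, -1)) (Function('J')(L) = Pow(Add(L, Mul(2, L)), -1) = Pow(Mul(3, L), -1) = Mul(Rational(1, 3), Pow(L, -1)))
y = 0 (y = Mul(0, 2) = 0)
Mul(Add(y, Function('J')(9)), -105) = Mul(Add(0, Mul(Rational(1, 3), Pow(9, -1))), -105) = Mul(Add(0, Mul(Rational(1, 3), Rational(1, 9))), -105) = Mul(Add(0, Rational(1, 27)), -105) = Mul(Rational(1, 27), -105) = Rational(-35, 9)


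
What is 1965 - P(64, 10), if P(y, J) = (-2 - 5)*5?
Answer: 2000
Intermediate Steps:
P(y, J) = -35 (P(y, J) = -7*5 = -35)
1965 - P(64, 10) = 1965 - 1*(-35) = 1965 + 35 = 2000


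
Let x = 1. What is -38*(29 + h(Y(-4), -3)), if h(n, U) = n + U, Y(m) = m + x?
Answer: -874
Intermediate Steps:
Y(m) = 1 + m (Y(m) = m + 1 = 1 + m)
h(n, U) = U + n
-38*(29 + h(Y(-4), -3)) = -38*(29 + (-3 + (1 - 4))) = -38*(29 + (-3 - 3)) = -38*(29 - 6) = -38*23 = -874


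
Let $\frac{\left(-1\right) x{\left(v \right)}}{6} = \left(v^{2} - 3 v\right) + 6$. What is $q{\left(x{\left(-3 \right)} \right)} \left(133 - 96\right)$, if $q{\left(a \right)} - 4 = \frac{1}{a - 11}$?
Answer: $\frac{22903}{155} \approx 147.76$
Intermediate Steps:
$x{\left(v \right)} = -36 - 6 v^{2} + 18 v$ ($x{\left(v \right)} = - 6 \left(\left(v^{2} - 3 v\right) + 6\right) = - 6 \left(6 + v^{2} - 3 v\right) = -36 - 6 v^{2} + 18 v$)
$q{\left(a \right)} = 4 + \frac{1}{-11 + a}$ ($q{\left(a \right)} = 4 + \frac{1}{a - 11} = 4 + \frac{1}{-11 + a}$)
$q{\left(x{\left(-3 \right)} \right)} \left(133 - 96\right) = \frac{-43 + 4 \left(-36 - 6 \left(-3\right)^{2} + 18 \left(-3\right)\right)}{-11 - \left(90 + 54\right)} \left(133 - 96\right) = \frac{-43 + 4 \left(-36 - 54 - 54\right)}{-11 - 144} \cdot 37 = \frac{-43 + 4 \left(-144\right)}{-11 - 144} \cdot 37 = \frac{-43 - 576}{-155} \cdot 37 = \left(- \frac{1}{155}\right) \left(-619\right) 37 = \frac{619}{155} \cdot 37 = \frac{22903}{155}$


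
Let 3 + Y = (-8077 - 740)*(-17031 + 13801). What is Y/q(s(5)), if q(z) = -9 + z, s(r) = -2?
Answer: -28478907/11 ≈ -2.5890e+6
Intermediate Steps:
Y = 28478907 (Y = -3 + (-8077 - 740)*(-17031 + 13801) = -3 - 8817*(-3230) = -3 + 28478910 = 28478907)
Y/q(s(5)) = 28478907/(-9 - 2) = 28478907/(-11) = 28478907*(-1/11) = -28478907/11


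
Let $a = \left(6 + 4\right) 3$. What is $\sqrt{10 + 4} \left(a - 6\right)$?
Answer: $24 \sqrt{14} \approx 89.8$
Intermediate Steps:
$a = 30$ ($a = 10 \cdot 3 = 30$)
$\sqrt{10 + 4} \left(a - 6\right) = \sqrt{10 + 4} \left(30 - 6\right) = \sqrt{14} \cdot 24 = 24 \sqrt{14}$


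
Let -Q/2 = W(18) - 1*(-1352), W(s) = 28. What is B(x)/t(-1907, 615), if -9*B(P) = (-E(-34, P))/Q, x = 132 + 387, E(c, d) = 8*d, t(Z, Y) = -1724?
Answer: 173/1784340 ≈ 9.6955e-5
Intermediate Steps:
x = 519
Q = -2760 (Q = -2*(28 - 1*(-1352)) = -2*(28 + 1352) = -2*1380 = -2760)
B(P) = -P/3105 (B(P) = -(-8*P)/(9*(-2760)) = -(-8*P)*(-1)/(9*2760) = -P/3105)
B(x)/t(-1907, 615) = -1/3105*519/(-1724) = -173/1035*(-1/1724) = 173/1784340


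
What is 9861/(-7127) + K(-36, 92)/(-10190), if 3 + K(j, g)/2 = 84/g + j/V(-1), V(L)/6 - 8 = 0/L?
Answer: -4620384993/3340709980 ≈ -1.3831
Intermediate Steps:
V(L) = 48 (V(L) = 48 + 6*(0/L) = 48 + 6*0 = 48 + 0 = 48)
K(j, g) = -6 + 168/g + j/24 (K(j, g) = -6 + 2*(84/g + j/48) = -6 + (168/g + j/24) = -6 + 168/g + j/24)
9861/(-7127) + K(-36, 92)/(-10190) = 9861/(-7127) + (-6 + 168/92 + (1/24)*(-36))/(-10190) = 9861*(-1/7127) + (-6 + 168*(1/92) - 3/2)*(-1/10190) = -9861/7127 + (-6 + 42/23 - 3/2)*(-1/10190) = -9861/7127 - 261/46*(-1/10190) = -9861/7127 + 261/468740 = -4620384993/3340709980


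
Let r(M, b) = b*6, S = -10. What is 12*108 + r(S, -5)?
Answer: 1266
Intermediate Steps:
r(M, b) = 6*b
12*108 + r(S, -5) = 12*108 + 6*(-5) = 1296 - 30 = 1266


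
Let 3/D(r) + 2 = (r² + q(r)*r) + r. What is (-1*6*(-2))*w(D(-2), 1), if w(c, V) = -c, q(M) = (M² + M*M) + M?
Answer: 3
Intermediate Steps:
q(M) = M + 2*M² (q(M) = (M² + M²) + M = 2*M² + M = M + 2*M²)
D(r) = 3/(-2 + r + r² + r²*(1 + 2*r)) (D(r) = 3/(-2 + ((r² + (r*(1 + 2*r))*r) + r)) = 3/(-2 + ((r² + r²*(1 + 2*r)) + r)) = 3/(-2 + (r + r² + r²*(1 + 2*r))) = 3/(-2 + r + r² + r²*(1 + 2*r)))
(-1*6*(-2))*w(D(-2), 1) = (-1*6*(-2))*(-3/(-2 - 2 + 2*(-2)² + 2*(-2)³)) = (-6*(-2))*(-3/(-2 - 2 + 2*4 + 2*(-8))) = 12*(-3/(-2 - 2 + 8 - 16)) = 12*(-3/(-12)) = 12*(-3*(-1)/12) = 12*(-1*(-¼)) = 12*(¼) = 3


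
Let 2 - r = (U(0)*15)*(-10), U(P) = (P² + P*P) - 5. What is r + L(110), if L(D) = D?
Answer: -638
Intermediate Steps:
U(P) = -5 + 2*P² (U(P) = (P² + P²) - 5 = 2*P² - 5 = -5 + 2*P²)
r = -748 (r = 2 - (-5 + 2*0²)*15*(-10) = 2 - (-5 + 2*0)*15*(-10) = 2 - (-5 + 0)*15*(-10) = 2 - (-5*15)*(-10) = 2 - (-75)*(-10) = 2 - 1*750 = 2 - 750 = -748)
r + L(110) = -748 + 110 = -638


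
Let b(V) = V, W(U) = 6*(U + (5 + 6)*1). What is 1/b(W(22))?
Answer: 1/198 ≈ 0.0050505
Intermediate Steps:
W(U) = 66 + 6*U (W(U) = 6*(U + 11*1) = 6*(U + 11) = 6*(11 + U) = 66 + 6*U)
1/b(W(22)) = 1/(66 + 6*22) = 1/(66 + 132) = 1/198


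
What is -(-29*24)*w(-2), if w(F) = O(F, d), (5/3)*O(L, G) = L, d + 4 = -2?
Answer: -4176/5 ≈ -835.20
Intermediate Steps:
d = -6 (d = -4 - 2 = -6)
O(L, G) = 3*L/5
w(F) = 3*F/5
-(-29*24)*w(-2) = -(-29*24)*(⅗)*(-2) = -(-696)*(-6)/5 = -1*4176/5 = -4176/5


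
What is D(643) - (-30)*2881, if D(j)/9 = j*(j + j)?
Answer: 7528512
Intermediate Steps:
D(j) = 18*j² (D(j) = 9*(j*(j + j)) = 9*(j*(2*j)) = 9*(2*j²) = 18*j²)
D(643) - (-30)*2881 = 18*643² - (-30)*2881 = 18*413449 - 1*(-86430) = 7442082 + 86430 = 7528512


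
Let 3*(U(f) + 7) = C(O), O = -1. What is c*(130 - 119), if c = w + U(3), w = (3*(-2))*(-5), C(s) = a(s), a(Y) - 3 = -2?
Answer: 770/3 ≈ 256.67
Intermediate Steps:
a(Y) = 1 (a(Y) = 3 - 2 = 1)
C(s) = 1
U(f) = -20/3 (U(f) = -7 + (1/3)*1 = -7 + 1/3 = -20/3)
w = 30 (w = -6*(-5) = 30)
c = 70/3 (c = 30 - 20/3 = 70/3 ≈ 23.333)
c*(130 - 119) = 70*(130 - 119)/3 = (70/3)*11 = 770/3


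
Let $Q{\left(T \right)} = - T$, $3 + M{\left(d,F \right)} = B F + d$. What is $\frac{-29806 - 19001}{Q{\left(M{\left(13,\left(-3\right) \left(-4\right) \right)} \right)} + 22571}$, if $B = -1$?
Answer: $- \frac{48807}{22573} \approx -2.1622$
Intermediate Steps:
$M{\left(d,F \right)} = -3 + d - F$ ($M{\left(d,F \right)} = -3 - \left(F - d\right) = -3 + d - F$)
$\frac{-29806 - 19001}{Q{\left(M{\left(13,\left(-3\right) \left(-4\right) \right)} \right)} + 22571} = \frac{-29806 - 19001}{- (-3 + 13 - \left(-3\right) \left(-4\right)) + 22571} = - \frac{48807}{- (-3 + 13 - 12) + 22571} = - \frac{48807}{\left(-1\right) \left(-2\right) + 22571} = - \frac{48807}{2 + 22571} = - \frac{48807}{22573}$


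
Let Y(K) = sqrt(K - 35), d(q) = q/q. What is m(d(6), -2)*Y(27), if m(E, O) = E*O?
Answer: -4*I*sqrt(2) ≈ -5.6569*I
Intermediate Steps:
d(q) = 1
Y(K) = sqrt(-35 + K)
m(d(6), -2)*Y(27) = (1*(-2))*sqrt(-35 + 27) = -4*I*sqrt(2)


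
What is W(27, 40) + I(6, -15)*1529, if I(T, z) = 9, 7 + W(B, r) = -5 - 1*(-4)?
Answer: 13753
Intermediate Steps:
W(B, r) = -8 (W(B, r) = -7 + (-5 - 1*(-4)) = -7 + (-5 + 4) = -7 - 1 = -8)
W(27, 40) + I(6, -15)*1529 = -8 + 9*1529 = -8 + 13761 = 13753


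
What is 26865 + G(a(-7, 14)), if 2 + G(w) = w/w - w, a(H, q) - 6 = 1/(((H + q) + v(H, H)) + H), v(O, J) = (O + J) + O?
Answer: 564019/21 ≈ 26858.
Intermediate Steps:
v(O, J) = J + 2*O (v(O, J) = (J + O) + O = J + 2*O)
a(H, q) = 6 + 1/(q + 5*H) (a(H, q) = 6 + 1/(((H + q) + (H + 2*H)) + H) = 6 + 1/(((H + q) + 3*H) + H) = 6 + 1/((q + 4*H) + H) = 6 + 1/(q + 5*H))
G(w) = -1 - w (G(w) = -2 + (w/w - w) = -2 + (1 - w) = -1 - w)
26865 + G(a(-7, 14)) = 26865 + (-1 - (1 + 6*14 + 30*(-7))/(14 + 5*(-7))) = 26865 + (-1 - (1 + 84 - 210)/(14 - 35)) = 26865 + (-1 - (-125)/(-21)) = 26865 + (-1 - (-1)*(-125)/21) = 26865 + (-1 - 1*125/21) = 26865 + (-1 - 125/21) = 26865 - 146/21 = 564019/21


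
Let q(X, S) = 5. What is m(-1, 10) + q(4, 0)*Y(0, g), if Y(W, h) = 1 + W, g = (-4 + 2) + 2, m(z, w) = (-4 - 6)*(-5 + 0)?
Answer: 55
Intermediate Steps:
m(z, w) = 50 (m(z, w) = -10*(-5) = 50)
g = 0 (g = -2 + 2 = 0)
m(-1, 10) + q(4, 0)*Y(0, g) = 50 + 5*(1 + 0) = 50 + 5*1 = 50 + 5 = 55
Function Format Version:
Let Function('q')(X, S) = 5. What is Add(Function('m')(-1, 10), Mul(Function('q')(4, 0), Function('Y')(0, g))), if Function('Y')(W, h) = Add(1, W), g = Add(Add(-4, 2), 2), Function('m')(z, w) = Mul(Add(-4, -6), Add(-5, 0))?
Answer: 55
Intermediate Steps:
Function('m')(z, w) = 50 (Function('m')(z, w) = Mul(-10, -5) = 50)
g = 0 (g = Add(-2, 2) = 0)
Add(Function('m')(-1, 10), Mul(Function('q')(4, 0), Function('Y')(0, g))) = Add(50, Mul(5, Add(1, 0))) = Add(50, Mul(5, 1)) = Add(50, 5) = 55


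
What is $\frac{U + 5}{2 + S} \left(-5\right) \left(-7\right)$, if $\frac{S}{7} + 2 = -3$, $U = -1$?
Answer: $- \frac{140}{33} \approx -4.2424$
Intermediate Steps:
$S = -35$ ($S = -14 + 7 \left(-3\right) = -14 - 21 = -35$)
$\frac{U + 5}{2 + S} \left(-5\right) \left(-7\right) = \frac{-1 + 5}{2 - 35} \left(-5\right) \left(-7\right) = \frac{4}{-33} \left(-5\right) \left(-7\right) = 4 \left(- \frac{1}{33}\right) \left(-5\right) \left(-7\right) = \left(- \frac{4}{33}\right) \left(-5\right) \left(-7\right) = \frac{20}{33} \left(-7\right) = - \frac{140}{33}$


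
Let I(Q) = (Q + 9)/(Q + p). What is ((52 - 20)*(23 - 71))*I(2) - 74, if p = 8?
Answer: -8818/5 ≈ -1763.6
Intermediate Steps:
I(Q) = (9 + Q)/(8 + Q) (I(Q) = (Q + 9)/(Q + 8) = (9 + Q)/(8 + Q))
((52 - 20)*(23 - 71))*I(2) - 74 = ((52 - 20)*(23 - 71))*((9 + 2)/(8 + 2)) - 74 = (32*(-48))*(11/10) - 74 = -768*11/5 - 74 = -1536*11/10 - 74 = -8448/5 - 74 = -8818/5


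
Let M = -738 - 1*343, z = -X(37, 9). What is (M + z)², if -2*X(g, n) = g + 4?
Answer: 4498641/4 ≈ 1.1247e+6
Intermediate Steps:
X(g, n) = -2 - g/2 (X(g, n) = -(g + 4)/2 = -(4 + g)/2 = -2 - g/2)
z = 41/2 (z = -(-2 - ½*37) = -(-2 - 37/2) = -1*(-41/2) = 41/2 ≈ 20.500)
M = -1081 (M = -738 - 343 = -1081)
(M + z)² = (-1081 + 41/2)² = (-2121/2)² = 4498641/4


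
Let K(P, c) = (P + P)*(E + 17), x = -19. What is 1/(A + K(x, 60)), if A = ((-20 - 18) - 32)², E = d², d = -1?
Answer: 1/4216 ≈ 0.00023719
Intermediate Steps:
E = 1 (E = (-1)² = 1)
A = 4900 (A = (-38 - 32)² = (-70)² = 4900)
K(P, c) = 36*P (K(P, c) = (P + P)*(1 + 17) = (2*P)*18 = 36*P)
1/(A + K(x, 60)) = 1/(4900 + 36*(-19)) = 1/(4900 - 684) = 1/4216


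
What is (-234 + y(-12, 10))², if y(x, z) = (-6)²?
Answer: 39204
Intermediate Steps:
y(x, z) = 36
(-234 + y(-12, 10))² = (-234 + 36)² = (-198)² = 39204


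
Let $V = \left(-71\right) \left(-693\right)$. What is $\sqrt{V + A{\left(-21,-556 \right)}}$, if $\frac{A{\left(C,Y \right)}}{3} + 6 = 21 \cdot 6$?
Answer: $3 \sqrt{5507} \approx 222.63$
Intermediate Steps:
$A{\left(C,Y \right)} = 360$ ($A{\left(C,Y \right)} = -18 + 3 \cdot 21 \cdot 6 = -18 + 3 \cdot 126 = -18 + 378 = 360$)
$V = 49203$
$\sqrt{V + A{\left(-21,-556 \right)}} = \sqrt{49203 + 360} = \sqrt{49563} = 3 \sqrt{5507}$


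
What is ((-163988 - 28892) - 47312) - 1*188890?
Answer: -429082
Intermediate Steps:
((-163988 - 28892) - 47312) - 1*188890 = (-192880 - 47312) - 188890 = -240192 - 188890 = -429082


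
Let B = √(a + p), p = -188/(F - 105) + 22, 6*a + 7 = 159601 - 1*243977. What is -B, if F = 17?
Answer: -I*√15289230/33 ≈ -118.49*I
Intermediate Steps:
a = -84383/6 (a = -7/6 + (159601 - 1*243977)/6 = -7/6 + (159601 - 243977)/6 = -7/6 + (⅙)*(-84376) = -7/6 - 42188/3 = -84383/6 ≈ -14064.)
p = 531/22 (p = -188/(17 - 105) + 22 = -188/(-88) + 22 = -188*(-1/88) + 22 = 47/22 + 22 = 531/22 ≈ 24.136)
B = I*√15289230/33 (B = √(-84383/6 + 531/22) = √(-463310/33) = I*√15289230/33 ≈ 118.49*I)
-B = -I*√15289230/33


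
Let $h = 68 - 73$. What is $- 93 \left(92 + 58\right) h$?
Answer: $69750$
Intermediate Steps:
$h = -5$ ($h = 68 - 73 = -5$)
$- 93 \left(92 + 58\right) h = - 93 \left(92 + 58\right) \left(-5\right) = \left(-93\right) 150 \left(-5\right) = \left(-13950\right) \left(-5\right) = 69750$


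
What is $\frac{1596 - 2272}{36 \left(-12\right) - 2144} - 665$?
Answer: $- \frac{428091}{644} \approx -664.74$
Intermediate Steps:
$\frac{1596 - 2272}{36 \left(-12\right) - 2144} - 665 = - \frac{676}{-432 - 2144} - 665 = - \frac{676}{-2576} - 665 = \left(-676\right) \left(- \frac{1}{2576}\right) - 665 = \frac{169}{644} - 665 = - \frac{428091}{644}$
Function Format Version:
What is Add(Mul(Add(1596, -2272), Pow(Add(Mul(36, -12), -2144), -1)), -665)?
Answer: Rational(-428091, 644) ≈ -664.74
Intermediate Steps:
Add(Mul(Add(1596, -2272), Pow(Add(Mul(36, -12), -2144), -1)), -665) = Add(Mul(-676, Pow(Add(-432, -2144), -1)), -665) = Add(Mul(-676, Pow(-2576, -1)), -665) = Add(Mul(-676, Rational(-1, 2576)), -665) = Add(Rational(169, 644), -665) = Rational(-428091, 644)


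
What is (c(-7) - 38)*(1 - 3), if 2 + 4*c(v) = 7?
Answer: 147/2 ≈ 73.500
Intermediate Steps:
c(v) = 5/4 (c(v) = -½ + (¼)*7 = -½ + 7/4 = 5/4)
(c(-7) - 38)*(1 - 3) = (5/4 - 38)*(1 - 3) = -147/4*(-2) = 147/2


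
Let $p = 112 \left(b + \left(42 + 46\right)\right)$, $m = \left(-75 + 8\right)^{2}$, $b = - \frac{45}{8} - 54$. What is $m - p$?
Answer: $1311$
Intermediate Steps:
$b = - \frac{477}{8}$ ($b = \left(-45\right) \frac{1}{8} - 54 = - \frac{45}{8} - 54 = - \frac{477}{8} \approx -59.625$)
$m = 4489$ ($m = \left(-67\right)^{2} = 4489$)
$p = 3178$ ($p = 112 \left(- \frac{477}{8} + \left(42 + 46\right)\right) = 112 \left(- \frac{477}{8} + 88\right) = 112 \cdot \frac{227}{8} = 3178$)
$m - p = 4489 - 3178 = 1311$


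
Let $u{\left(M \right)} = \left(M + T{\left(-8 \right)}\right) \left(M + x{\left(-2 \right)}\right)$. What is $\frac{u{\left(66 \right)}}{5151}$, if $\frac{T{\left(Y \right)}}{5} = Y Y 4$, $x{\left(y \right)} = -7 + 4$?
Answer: $\frac{28266}{1717} \approx 16.462$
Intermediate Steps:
$x{\left(y \right)} = -3$
$T{\left(Y \right)} = 20 Y^{2}$ ($T{\left(Y \right)} = 5 Y Y 4 = 5 Y^{2} \cdot 4 = 5 \cdot 4 Y^{2} = 20 Y^{2}$)
$u{\left(M \right)} = \left(-3 + M\right) \left(1280 + M\right)$ ($u{\left(M \right)} = \left(M + 20 \left(-8\right)^{2}\right) \left(M - 3\right) = \left(M + 20 \cdot 64\right) \left(-3 + M\right) = \left(M + 1280\right) \left(-3 + M\right) = \left(1280 + M\right) \left(-3 + M\right) = \left(-3 + M\right) \left(1280 + M\right)$)
$\frac{u{\left(66 \right)}}{5151} = \frac{-3840 + 66^{2} + 1277 \cdot 66}{5151} = \left(-3840 + 4356 + 84282\right) \frac{1}{5151} = 84798 \cdot \frac{1}{5151} = \frac{28266}{1717}$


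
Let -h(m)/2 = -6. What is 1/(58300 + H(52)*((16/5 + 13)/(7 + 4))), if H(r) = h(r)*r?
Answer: 55/3257044 ≈ 1.6886e-5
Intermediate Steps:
h(m) = 12 (h(m) = -2*(-6) = 12)
H(r) = 12*r
1/(58300 + H(52)*((16/5 + 13)/(7 + 4))) = 1/(58300 + (12*52)*((16/5 + 13)/(7 + 4))) = 1/(58300 + 624*((16*(⅕) + 13)/11)) = 1/(58300 + 624*((16/5 + 13)*(1/11))) = 1/(58300 + 624*((81/5)*(1/11))) = 1/(58300 + 624*(81/55)) = 1/(58300 + 50544/55) = 1/(3257044/55) = 55/3257044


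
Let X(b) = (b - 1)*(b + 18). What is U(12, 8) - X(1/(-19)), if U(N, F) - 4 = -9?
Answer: 5015/361 ≈ 13.892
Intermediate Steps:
U(N, F) = -5 (U(N, F) = 4 - 9 = -5)
X(b) = (-1 + b)*(18 + b)
U(12, 8) - X(1/(-19)) = -5 - (-18 + (1/(-19))**2 + 17/(-19)) = -5 - (-18 + (-1/19)**2 + 17*(-1/19)) = -5 - (-18 + 1/361 - 17/19) = -5 - 1*(-6820/361) = -5 + 6820/361 = 5015/361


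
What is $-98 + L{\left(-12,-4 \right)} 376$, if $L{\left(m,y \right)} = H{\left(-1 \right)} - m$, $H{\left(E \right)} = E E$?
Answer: $4790$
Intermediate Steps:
$H{\left(E \right)} = E^{2}$
$L{\left(m,y \right)} = 1 - m$ ($L{\left(m,y \right)} = \left(-1\right)^{2} - m = 1 - m$)
$-98 + L{\left(-12,-4 \right)} 376 = -98 + \left(1 - -12\right) 376 = -98 + \left(1 + 12\right) 376 = -98 + 13 \cdot 376 = -98 + 4888 = 4790$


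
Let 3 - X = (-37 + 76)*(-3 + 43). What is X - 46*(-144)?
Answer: 5067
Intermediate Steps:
X = -1557 (X = 3 - (-37 + 76)*(-3 + 43) = 3 - 39*40 = 3 - 1*1560 = 3 - 1560 = -1557)
X - 46*(-144) = -1557 - 46*(-144) = -1557 + 6624 = 5067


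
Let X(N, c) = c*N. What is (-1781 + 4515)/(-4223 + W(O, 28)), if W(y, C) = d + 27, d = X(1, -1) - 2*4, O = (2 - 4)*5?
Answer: -2734/4205 ≈ -0.65018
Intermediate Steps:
X(N, c) = N*c
O = -10 (O = -2*5 = -10)
d = -9 (d = 1*(-1) - 2*4 = -1 - 8 = -9)
W(y, C) = 18 (W(y, C) = -9 + 27 = 18)
(-1781 + 4515)/(-4223 + W(O, 28)) = (-1781 + 4515)/(-4223 + 18) = 2734/(-4205) = 2734*(-1/4205) = -2734/4205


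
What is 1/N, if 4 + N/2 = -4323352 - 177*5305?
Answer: -1/10524682 ≈ -9.5015e-8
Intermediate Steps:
N = -10524682 (N = -8 + 2*(-4323352 - 177*5305) = -8 + 2*(-4323352 - 1*938985) = -8 + 2*(-4323352 - 938985) = -8 + 2*(-5262337) = -8 - 10524674 = -10524682)
1/N = 1/(-10524682) = -1/10524682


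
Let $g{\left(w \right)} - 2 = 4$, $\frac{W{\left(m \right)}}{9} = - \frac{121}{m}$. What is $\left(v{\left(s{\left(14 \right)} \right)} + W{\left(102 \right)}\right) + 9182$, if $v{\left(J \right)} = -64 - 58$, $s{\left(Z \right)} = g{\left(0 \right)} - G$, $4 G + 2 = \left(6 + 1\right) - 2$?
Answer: $\frac{307677}{34} \approx 9049.3$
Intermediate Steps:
$W{\left(m \right)} = - \frac{1089}{m}$ ($W{\left(m \right)} = 9 \left(- \frac{121}{m}\right) = - \frac{1089}{m}$)
$g{\left(w \right)} = 6$ ($g{\left(w \right)} = 2 + 4 = 6$)
$G = \frac{3}{4}$ ($G = - \frac{1}{2} + \frac{\left(6 + 1\right) - 2}{4} = - \frac{1}{2} + \frac{7 - 2}{4} = - \frac{1}{2} + \frac{1}{4} \cdot 5 = - \frac{1}{2} + \frac{5}{4} = \frac{3}{4} \approx 0.75$)
$s{\left(Z \right)} = \frac{21}{4}$ ($s{\left(Z \right)} = 6 - \frac{3}{4} = \frac{21}{4}$)
$v{\left(J \right)} = -122$
$\left(v{\left(s{\left(14 \right)} \right)} + W{\left(102 \right)}\right) + 9182 = \left(-122 - \frac{1089}{102}\right) + 9182 = \left(-122 - \frac{363}{34}\right) + 9182 = - \frac{4511}{34} + 9182 = \frac{307677}{34}$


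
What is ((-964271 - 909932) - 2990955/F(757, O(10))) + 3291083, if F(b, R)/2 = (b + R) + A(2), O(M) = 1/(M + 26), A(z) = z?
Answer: 7732481762/5465 ≈ 1.4149e+6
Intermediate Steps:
O(M) = 1/(26 + M)
F(b, R) = 4 + 2*R + 2*b (F(b, R) = 2*((b + R) + 2) = 2*((R + b) + 2) = 2*(2 + R + b) = 4 + 2*R + 2*b)
((-964271 - 909932) - 2990955/F(757, O(10))) + 3291083 = ((-964271 - 909932) - 2990955/(4 + 2/(26 + 10) + 2*757)) + 3291083 = (-1874203 - 2990955/(4 + 2/36 + 1514)) + 3291083 = (-1874203 - 2990955/(4 + 2*(1/36) + 1514)) + 3291083 = (-1874203 - 2990955/(4 + 1/18 + 1514)) + 3291083 = (-1874203 - 2990955/27325/18) + 3291083 = (-1874203 - 2990955*18/27325) + 3291083 = (-1874203 - 10767438/5465) + 3291083 = -10253286833/5465 + 3291083 = 7732481762/5465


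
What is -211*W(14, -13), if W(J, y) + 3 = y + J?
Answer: 422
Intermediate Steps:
W(J, y) = -3 + J + y (W(J, y) = -3 + (y + J) = -3 + (J + y) = -3 + J + y)
-211*W(14, -13) = -211*(-3 + 14 - 13) = -211*(-2) = 422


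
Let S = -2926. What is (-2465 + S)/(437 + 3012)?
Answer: -5391/3449 ≈ -1.5631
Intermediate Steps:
(-2465 + S)/(437 + 3012) = (-2465 - 2926)/(437 + 3012) = -5391/3449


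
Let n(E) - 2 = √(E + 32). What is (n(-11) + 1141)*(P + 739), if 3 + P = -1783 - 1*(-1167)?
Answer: 137160 + 120*√21 ≈ 1.3771e+5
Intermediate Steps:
P = -619 (P = -3 + (-1783 - 1*(-1167)) = -3 + (-1783 + 1167) = -3 - 616 = -619)
n(E) = 2 + √(32 + E) (n(E) = 2 + √(E + 32) = 2 + √(32 + E))
(n(-11) + 1141)*(P + 739) = ((2 + √(32 - 11)) + 1141)*(-619 + 739) = ((2 + √21) + 1141)*120 = (1143 + √21)*120 = 137160 + 120*√21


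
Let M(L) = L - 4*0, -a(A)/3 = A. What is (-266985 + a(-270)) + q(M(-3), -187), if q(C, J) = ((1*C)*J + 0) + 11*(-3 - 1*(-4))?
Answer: -265603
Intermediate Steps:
a(A) = -3*A
M(L) = L (M(L) = L + 0 = L)
q(C, J) = 11 + C*J (q(C, J) = (C*J + 0) + 11*(-3 + 4) = C*J + 11*1 = C*J + 11 = 11 + C*J)
(-266985 + a(-270)) + q(M(-3), -187) = (-266985 - 3*(-270)) + (11 - 3*(-187)) = (-266985 + 810) + (11 + 561) = -266175 + 572 = -265603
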